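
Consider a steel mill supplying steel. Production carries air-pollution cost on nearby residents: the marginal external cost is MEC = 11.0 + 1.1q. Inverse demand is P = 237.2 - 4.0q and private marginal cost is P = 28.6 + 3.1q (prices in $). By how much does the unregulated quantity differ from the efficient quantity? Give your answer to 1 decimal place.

5.3 units

Market equilibrium (private): 28.6 + 3.1q = 237.2 - 4.0q → q_m = 29.3803.
Social marginal cost = private MC + MEC = 39.6 + 4.2q.
Set SMC = demand: 39.6 + 4.2q = 237.2 - 4.0q → q* = 24.0976.
Gap = |29.3803 − 24.0976| = 5.2827.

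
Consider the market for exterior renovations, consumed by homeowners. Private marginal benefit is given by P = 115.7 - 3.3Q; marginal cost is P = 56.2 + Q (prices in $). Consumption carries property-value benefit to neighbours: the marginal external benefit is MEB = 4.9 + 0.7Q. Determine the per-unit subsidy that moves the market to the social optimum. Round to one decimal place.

Social marginal benefit = demand + MEB = 120.6 - 2.6Q.
Set SMB = MC: 120.6 - 2.6Q = 56.2 + Q → Q* = 17.8889.
The Pigouvian subsidy equals MEB at Q*: 4.9 + 0.7×17.8889 = 17.4222.

subsidy = $17.4 per unit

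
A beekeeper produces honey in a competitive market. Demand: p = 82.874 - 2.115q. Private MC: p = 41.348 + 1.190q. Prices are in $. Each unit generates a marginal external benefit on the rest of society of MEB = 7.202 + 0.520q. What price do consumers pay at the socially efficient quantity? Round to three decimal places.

P = $45.869

Social marginal cost = private MC − MEB = 34.146 + 0.670q.
Set SMC = demand: 34.146 + 0.670q = 82.874 - 2.115q → q* = 17.4966.
Consumer price on the demand curve at q*: 82.874 − 2.115×17.4966 = 45.8687.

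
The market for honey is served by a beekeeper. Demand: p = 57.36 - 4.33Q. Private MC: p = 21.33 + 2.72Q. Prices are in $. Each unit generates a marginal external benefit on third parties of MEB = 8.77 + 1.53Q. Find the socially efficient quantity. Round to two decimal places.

Social marginal cost = private MC − MEB = 12.56 + 1.19Q.
Set SMC = demand: 12.56 + 1.19Q = 57.36 - 4.33Q → Q* = 8.1159.

Q* = 8.12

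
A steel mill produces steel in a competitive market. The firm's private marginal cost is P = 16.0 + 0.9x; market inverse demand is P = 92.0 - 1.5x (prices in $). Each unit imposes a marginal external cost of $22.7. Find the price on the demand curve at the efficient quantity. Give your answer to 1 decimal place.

Social marginal cost = private MC + MEC = 38.7 + 0.9x.
Set SMC = demand: 38.7 + 0.9x = 92.0 - 1.5x → x* = 22.2083.
Consumer price on the demand curve at x*: 92.0 − 1.5×22.2083 = 58.6876.

P = $58.7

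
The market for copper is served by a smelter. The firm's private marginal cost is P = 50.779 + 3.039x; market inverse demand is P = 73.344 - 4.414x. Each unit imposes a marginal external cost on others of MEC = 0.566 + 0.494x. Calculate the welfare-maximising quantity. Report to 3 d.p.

Social marginal cost = private MC + MEC = 51.345 + 3.533x.
Set SMC = demand: 51.345 + 3.533x = 73.344 - 4.414x → x* = 2.7682.

x* = 2.768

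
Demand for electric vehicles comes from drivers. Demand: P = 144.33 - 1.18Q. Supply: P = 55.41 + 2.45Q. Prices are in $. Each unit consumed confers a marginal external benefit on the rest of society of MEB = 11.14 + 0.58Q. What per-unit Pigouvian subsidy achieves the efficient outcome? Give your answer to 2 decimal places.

Social marginal benefit = demand + MEB = 155.47 - 0.60Q.
Set SMB = MC: 155.47 - 0.60Q = 55.41 + 2.45Q → Q* = 32.8066.
The Pigouvian subsidy equals MEB at Q*: 11.14 + 0.58×32.8066 = 30.1678.

subsidy = $30.17 per unit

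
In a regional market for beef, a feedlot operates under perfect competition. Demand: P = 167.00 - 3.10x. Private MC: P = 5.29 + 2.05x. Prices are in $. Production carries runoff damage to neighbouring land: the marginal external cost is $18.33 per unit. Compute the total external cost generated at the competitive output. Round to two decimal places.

Market equilibrium (private): 5.29 + 2.05x = 167.00 - 3.10x → x_m = 31.4000.
Total external cost = MEC × x_m = 18.33 × 31.4000 = 575.5620.

$575.56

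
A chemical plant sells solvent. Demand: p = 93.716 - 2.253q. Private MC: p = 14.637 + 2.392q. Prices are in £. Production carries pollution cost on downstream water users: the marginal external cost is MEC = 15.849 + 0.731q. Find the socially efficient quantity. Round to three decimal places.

q* = 11.762

Social marginal cost = private MC + MEC = 30.486 + 3.123q.
Set SMC = demand: 30.486 + 3.123q = 93.716 - 2.253q → q* = 11.7615.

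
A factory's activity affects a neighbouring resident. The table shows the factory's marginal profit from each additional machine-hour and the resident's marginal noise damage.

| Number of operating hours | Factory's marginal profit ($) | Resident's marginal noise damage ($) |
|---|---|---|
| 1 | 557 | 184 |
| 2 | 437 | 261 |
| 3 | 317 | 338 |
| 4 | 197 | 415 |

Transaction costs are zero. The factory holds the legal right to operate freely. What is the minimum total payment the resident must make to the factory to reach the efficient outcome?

Left alone the factory would choose level 4 (marginal profit stays positive).
Efficient level: k* = 2 (marginal profit ≥ marginal noise damage through 2).
The resident must at least cover the factory's forgone profit from cutting 4→2: 317 + 197 = 514.

$514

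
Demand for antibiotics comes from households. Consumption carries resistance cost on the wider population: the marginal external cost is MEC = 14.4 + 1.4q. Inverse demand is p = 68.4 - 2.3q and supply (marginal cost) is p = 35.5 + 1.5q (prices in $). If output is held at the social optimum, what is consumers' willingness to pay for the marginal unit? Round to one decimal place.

Social marginal benefit = demand − MEC = 54.0 - 3.7q.
Set SMB = MC: 54.0 - 3.7q = 35.5 + 1.5q → q* = 3.5577.
Consumer price on the demand curve at q*: 68.4 − 2.3×3.5577 = 60.2173.

P = $60.2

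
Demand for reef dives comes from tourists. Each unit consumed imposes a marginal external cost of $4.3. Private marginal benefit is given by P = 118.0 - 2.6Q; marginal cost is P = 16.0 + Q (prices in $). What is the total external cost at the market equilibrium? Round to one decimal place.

Market equilibrium (private): 16.0 + Q = 118.0 - 2.6Q → Q_m = 28.3333.
Total external cost = MEC × Q_m = 4.3 × 28.3333 = 121.8332.

$121.8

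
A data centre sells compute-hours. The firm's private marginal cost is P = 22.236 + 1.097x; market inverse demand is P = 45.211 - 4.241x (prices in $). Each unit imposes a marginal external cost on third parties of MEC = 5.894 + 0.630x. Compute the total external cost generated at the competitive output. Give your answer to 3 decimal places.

$31.203

Market equilibrium (private): 22.236 + 1.097x = 45.211 - 4.241x → x_m = 4.3040.
Total external cost = ∫₀^{x_m} (5.894 + 0.630x) dx = 5.894×4.3040 + ½×0.630×4.3040² = 31.2030.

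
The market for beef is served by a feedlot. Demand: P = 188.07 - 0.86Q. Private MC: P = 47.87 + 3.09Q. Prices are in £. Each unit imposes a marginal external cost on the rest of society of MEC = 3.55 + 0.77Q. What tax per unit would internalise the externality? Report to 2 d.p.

Social marginal cost = private MC + MEC = 51.42 + 3.86Q.
Set SMC = demand: 51.42 + 3.86Q = 188.07 - 0.86Q → Q* = 28.9513.
The Pigouvian tax equals MEC at Q*: 3.55 + 0.77×28.9513 = 25.8425.

tax = £25.84 per unit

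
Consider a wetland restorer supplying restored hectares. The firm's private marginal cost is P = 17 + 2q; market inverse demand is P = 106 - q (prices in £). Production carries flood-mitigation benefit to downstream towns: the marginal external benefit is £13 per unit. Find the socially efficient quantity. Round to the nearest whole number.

q* = 34

Social marginal cost = private MC − MEB = 4 + 2q.
Set SMC = demand: 4 + 2q = 106 - q → q* = 34.0000.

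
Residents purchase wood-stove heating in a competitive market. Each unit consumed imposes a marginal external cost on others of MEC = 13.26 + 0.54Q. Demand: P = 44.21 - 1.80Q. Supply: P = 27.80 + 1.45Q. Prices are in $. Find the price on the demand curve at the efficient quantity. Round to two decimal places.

P = $42.71

Social marginal benefit = demand − MEC = 30.95 - 2.34Q.
Set SMB = MC: 30.95 - 2.34Q = 27.80 + 1.45Q → Q* = 0.8311.
Consumer price on the demand curve at Q*: 44.21 − 1.80×0.8311 = 42.7140.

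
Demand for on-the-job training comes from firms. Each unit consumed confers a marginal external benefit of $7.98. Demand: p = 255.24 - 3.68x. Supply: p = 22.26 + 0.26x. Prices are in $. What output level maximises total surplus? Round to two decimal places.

x* = 61.16

Social marginal benefit = demand + MEB = 263.22 - 3.68x.
Set SMB = MC: 263.22 - 3.68x = 22.26 + 0.26x → x* = 61.1574.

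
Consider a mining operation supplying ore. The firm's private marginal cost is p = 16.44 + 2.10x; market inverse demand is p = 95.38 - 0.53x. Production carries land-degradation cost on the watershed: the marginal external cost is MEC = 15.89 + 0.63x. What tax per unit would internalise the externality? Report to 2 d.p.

Social marginal cost = private MC + MEC = 32.33 + 2.73x.
Set SMC = demand: 32.33 + 2.73x = 95.38 - 0.53x → x* = 19.3405.
The Pigouvian tax equals MEC at x*: 15.89 + 0.63×19.3405 = 28.0745.

tax = 28.07 per unit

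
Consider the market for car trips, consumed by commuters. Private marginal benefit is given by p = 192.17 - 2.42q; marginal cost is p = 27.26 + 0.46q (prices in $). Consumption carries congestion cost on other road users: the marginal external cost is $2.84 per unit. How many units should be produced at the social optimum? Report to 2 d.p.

q* = 56.27

Social marginal benefit = demand − MEC = 189.33 - 2.42q.
Set SMB = MC: 189.33 - 2.42q = 27.26 + 0.46q → q* = 56.2743.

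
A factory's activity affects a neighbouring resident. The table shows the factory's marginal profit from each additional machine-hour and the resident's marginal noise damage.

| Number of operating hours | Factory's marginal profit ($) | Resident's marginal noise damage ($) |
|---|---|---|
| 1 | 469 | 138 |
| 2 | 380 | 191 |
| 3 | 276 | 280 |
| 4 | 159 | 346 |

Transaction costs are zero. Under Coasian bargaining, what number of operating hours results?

Bargaining reaches the level where marginal profit last exceeds marginal noise damage.
That holds through level 2 (380 ≥ 191) but not at 3 (276 < 280).

2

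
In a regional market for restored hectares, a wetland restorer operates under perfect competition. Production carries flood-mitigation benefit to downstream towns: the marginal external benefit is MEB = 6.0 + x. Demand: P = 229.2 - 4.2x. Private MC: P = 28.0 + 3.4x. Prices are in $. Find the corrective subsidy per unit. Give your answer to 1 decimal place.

subsidy = $37.4 per unit

Social marginal cost = private MC − MEB = 22.0 + 2.4x.
Set SMC = demand: 22.0 + 2.4x = 229.2 - 4.2x → x* = 31.3939.
The Pigouvian subsidy equals MEB at x*: 6.0 + 1.0×31.3939 = 37.3939.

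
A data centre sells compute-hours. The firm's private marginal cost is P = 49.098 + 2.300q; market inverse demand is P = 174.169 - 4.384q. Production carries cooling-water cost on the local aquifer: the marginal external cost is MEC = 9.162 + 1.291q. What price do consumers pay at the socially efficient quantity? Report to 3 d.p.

P = 110.452

Social marginal cost = private MC + MEC = 58.260 + 3.591q.
Set SMC = demand: 58.260 + 3.591q = 174.169 - 4.384q → q* = 14.5340.
Consumer price on the demand curve at q*: 174.169 − 4.384×14.5340 = 110.4519.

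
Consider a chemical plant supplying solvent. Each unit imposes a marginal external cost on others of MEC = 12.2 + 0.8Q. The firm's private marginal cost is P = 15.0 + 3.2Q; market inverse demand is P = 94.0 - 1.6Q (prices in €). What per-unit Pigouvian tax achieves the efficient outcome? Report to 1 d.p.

Social marginal cost = private MC + MEC = 27.2 + 4.0Q.
Set SMC = demand: 27.2 + 4.0Q = 94.0 - 1.6Q → Q* = 11.9286.
The Pigouvian tax equals MEC at Q*: 12.2 + 0.8×11.9286 = 21.7429.

tax = €21.7 per unit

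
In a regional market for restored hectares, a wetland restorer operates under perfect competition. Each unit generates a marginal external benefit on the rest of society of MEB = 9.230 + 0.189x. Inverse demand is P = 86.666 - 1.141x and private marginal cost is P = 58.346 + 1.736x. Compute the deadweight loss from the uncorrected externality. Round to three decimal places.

Market equilibrium (private): 58.346 + 1.736x = 86.666 - 1.141x → x_m = 9.8436.
Social marginal cost = private MC − MEB = 49.116 + 1.547x.
Set SMC = demand: 49.116 + 1.547x = 86.666 - 1.141x → x* = 13.9695.
Height of the DWL triangle at x_m is demand(x_m) − SMC(x_m) = MEB(x_m) = 11.0904.
DWL = ½ × 4.1259 × 11.0904 = 22.8789.

DWL = 22.879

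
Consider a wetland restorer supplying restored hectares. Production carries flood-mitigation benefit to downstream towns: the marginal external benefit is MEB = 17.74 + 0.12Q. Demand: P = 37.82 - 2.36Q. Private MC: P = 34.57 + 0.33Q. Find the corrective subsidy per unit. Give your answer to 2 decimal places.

subsidy = 18.72 per unit

Social marginal cost = private MC − MEB = 16.83 + 0.21Q.
Set SMC = demand: 16.83 + 0.21Q = 37.82 - 2.36Q → Q* = 8.1673.
The Pigouvian subsidy equals MEB at Q*: 17.74 + 0.12×8.1673 = 18.7201.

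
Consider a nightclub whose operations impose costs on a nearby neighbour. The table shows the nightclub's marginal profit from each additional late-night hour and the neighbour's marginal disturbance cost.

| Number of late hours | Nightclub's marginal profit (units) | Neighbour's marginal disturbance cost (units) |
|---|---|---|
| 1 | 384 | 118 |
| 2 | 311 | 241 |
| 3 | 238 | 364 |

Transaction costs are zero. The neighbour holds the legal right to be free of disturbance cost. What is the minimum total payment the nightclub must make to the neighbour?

Efficient level: marginal profit ≥ marginal disturbance cost through level 2, so k* = 2.
With the neighbour holding the right, the nightclub must at least compensate total damage at k*: 118 + 241 = 359.

359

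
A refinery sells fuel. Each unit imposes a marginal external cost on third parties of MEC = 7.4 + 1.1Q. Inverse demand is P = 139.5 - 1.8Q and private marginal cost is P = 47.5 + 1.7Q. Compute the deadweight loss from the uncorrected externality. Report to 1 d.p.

DWL = 143.3

Market equilibrium (private): 47.5 + 1.7Q = 139.5 - 1.8Q → Q_m = 26.2857.
Social marginal cost = private MC + MEC = 54.9 + 2.8Q.
Set SMC = demand: 54.9 + 2.8Q = 139.5 - 1.8Q → Q* = 18.3913.
Height of the DWL triangle at Q_m is SMC(Q_m) − demand(Q_m) = MEC(Q_m) = 36.3143.
DWL = ½ × 7.8944 × 36.3143 = 143.3398.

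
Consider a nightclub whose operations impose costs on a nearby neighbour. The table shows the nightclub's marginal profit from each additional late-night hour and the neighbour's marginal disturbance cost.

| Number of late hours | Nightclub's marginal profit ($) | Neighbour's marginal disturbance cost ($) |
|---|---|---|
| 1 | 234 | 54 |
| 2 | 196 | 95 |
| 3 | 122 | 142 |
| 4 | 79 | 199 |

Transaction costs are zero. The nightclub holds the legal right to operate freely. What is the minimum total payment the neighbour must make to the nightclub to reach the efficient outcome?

Left alone the nightclub would choose level 4 (marginal profit stays positive).
Efficient level: k* = 2 (marginal profit ≥ marginal disturbance cost through 2).
The neighbour must at least cover the nightclub's forgone profit from cutting 4→2: 122 + 79 = 201.

$201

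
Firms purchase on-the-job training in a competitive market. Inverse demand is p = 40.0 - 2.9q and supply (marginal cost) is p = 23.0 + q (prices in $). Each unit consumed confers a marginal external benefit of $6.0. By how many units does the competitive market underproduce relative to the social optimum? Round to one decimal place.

1.5 units

Market equilibrium (private): 23.0 + q = 40.0 - 2.9q → q_m = 4.3590.
Social marginal benefit = demand + MEB = 46.0 - 2.9q.
Set SMB = MC: 46.0 - 2.9q = 23.0 + q → q* = 5.8974.
Gap = |4.3590 − 5.8974| = 1.5384.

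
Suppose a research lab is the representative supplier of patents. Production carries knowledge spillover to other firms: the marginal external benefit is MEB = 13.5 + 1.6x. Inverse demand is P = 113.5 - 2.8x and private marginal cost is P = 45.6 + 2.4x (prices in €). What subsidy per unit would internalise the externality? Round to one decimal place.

Social marginal cost = private MC − MEB = 32.1 + 0.8x.
Set SMC = demand: 32.1 + 0.8x = 113.5 - 2.8x → x* = 22.6111.
The Pigouvian subsidy equals MEB at x*: 13.5 + 1.6×22.6111 = 49.6778.

subsidy = €49.7 per unit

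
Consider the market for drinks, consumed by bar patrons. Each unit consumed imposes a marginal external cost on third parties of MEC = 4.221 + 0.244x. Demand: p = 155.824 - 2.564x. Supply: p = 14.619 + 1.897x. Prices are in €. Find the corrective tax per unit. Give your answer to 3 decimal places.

Social marginal benefit = demand − MEC = 151.603 - 2.808x.
Set SMB = MC: 151.603 - 2.808x = 14.619 + 1.897x → x* = 29.1146.
The Pigouvian tax equals MEC at x*: 4.221 + 0.244×29.1146 = 11.3250.

tax = €11.325 per unit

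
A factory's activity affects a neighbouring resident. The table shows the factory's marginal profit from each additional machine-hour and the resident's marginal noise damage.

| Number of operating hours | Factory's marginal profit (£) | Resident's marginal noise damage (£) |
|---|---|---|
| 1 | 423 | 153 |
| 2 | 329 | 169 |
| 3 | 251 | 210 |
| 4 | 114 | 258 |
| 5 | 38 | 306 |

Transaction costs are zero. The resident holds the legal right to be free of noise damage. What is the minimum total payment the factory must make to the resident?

£532

Efficient level: marginal profit ≥ marginal noise damage through level 3, so k* = 3.
With the resident holding the right, the factory must at least compensate total damage at k*: 153 + 169 + 210 = 532.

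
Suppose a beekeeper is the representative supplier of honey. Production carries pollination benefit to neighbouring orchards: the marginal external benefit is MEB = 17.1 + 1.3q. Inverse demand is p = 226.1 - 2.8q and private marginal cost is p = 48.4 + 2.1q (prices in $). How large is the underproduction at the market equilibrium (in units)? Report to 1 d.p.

17.8 units

Market equilibrium (private): 48.4 + 2.1q = 226.1 - 2.8q → q_m = 36.2653.
Social marginal cost = private MC − MEB = 31.3 + 0.8q.
Set SMC = demand: 31.3 + 0.8q = 226.1 - 2.8q → q* = 54.1111.
Gap = |36.2653 − 54.1111| = 17.8458.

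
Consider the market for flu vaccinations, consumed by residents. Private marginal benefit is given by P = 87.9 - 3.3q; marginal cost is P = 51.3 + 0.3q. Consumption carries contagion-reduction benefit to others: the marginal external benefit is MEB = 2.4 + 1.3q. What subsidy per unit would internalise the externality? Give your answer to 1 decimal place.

subsidy = 24.4 per unit

Social marginal benefit = demand + MEB = 90.3 - 2.0q.
Set SMB = MC: 90.3 - 2.0q = 51.3 + 0.3q → q* = 16.9565.
The Pigouvian subsidy equals MEB at q*: 2.4 + 1.3×16.9565 = 24.4435.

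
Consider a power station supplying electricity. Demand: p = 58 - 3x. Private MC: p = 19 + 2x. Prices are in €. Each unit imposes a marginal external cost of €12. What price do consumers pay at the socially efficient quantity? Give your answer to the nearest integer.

Social marginal cost = private MC + MEC = 31 + 2x.
Set SMC = demand: 31 + 2x = 58 - 3x → x* = 5.4000.
Consumer price on the demand curve at x*: 58 − 3×5.4000 = 41.8000.

P = €42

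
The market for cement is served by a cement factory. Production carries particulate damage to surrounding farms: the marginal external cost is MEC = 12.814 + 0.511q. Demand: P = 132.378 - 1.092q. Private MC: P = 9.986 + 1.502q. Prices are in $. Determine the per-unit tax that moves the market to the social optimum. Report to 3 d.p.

Social marginal cost = private MC + MEC = 22.800 + 2.013q.
Set SMC = demand: 22.800 + 2.013q = 132.378 - 1.092q → q* = 35.2908.
The Pigouvian tax equals MEC at q*: 12.814 + 0.511×35.2908 = 30.8476.

tax = $30.848 per unit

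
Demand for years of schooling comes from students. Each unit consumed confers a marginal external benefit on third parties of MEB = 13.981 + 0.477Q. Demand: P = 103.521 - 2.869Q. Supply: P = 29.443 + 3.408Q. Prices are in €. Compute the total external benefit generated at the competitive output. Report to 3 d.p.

Market equilibrium (private): 29.443 + 3.408Q = 103.521 - 2.869Q → Q_m = 11.8015.
Total external benefit = ∫₀^{Q_m} (13.981 + 0.477Q) dQ = 13.981×11.8015 + ½×0.477×11.8015² = 198.2140.

€198.214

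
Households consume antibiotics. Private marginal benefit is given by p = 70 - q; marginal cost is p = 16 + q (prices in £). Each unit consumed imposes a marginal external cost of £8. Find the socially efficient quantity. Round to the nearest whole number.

Social marginal benefit = demand − MEC = 62 - q.
Set SMB = MC: 62 - q = 16 + q → q* = 23.0000.

q* = 23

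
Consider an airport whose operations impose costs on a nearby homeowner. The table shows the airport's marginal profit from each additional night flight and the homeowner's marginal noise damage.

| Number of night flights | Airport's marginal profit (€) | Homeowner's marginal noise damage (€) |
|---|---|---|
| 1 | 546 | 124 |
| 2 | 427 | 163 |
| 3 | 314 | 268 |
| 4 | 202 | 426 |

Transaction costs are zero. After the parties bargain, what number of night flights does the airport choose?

3

Bargaining reaches the level where marginal profit last exceeds marginal noise damage.
That holds through level 3 (314 ≥ 268) but not at 4 (202 < 426).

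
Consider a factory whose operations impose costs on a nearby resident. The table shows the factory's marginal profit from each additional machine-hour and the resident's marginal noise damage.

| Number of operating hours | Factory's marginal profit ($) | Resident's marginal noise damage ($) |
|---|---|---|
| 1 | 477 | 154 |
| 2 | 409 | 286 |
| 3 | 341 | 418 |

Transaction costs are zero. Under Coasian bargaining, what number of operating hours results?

2

Bargaining reaches the level where marginal profit last exceeds marginal noise damage.
That holds through level 2 (409 ≥ 286) but not at 3 (341 < 418).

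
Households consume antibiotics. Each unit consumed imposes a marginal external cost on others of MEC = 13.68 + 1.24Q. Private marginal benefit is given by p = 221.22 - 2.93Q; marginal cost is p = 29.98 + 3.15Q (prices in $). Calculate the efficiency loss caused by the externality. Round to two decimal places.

DWL = $189.58

Market equilibrium (private): 29.98 + 3.15Q = 221.22 - 2.93Q → Q_m = 31.4539.
Social marginal benefit = demand − MEC = 207.54 - 4.17Q.
Set SMB = MC: 207.54 - 4.17Q = 29.98 + 3.15Q → Q* = 24.2568.
The loss is the area between SMB and MC from Q* to Q_m; with linear curves that's a triangle of height MEC(Q_m).
DWL = ½ × 7.1971 × 52.6829 = 189.5820.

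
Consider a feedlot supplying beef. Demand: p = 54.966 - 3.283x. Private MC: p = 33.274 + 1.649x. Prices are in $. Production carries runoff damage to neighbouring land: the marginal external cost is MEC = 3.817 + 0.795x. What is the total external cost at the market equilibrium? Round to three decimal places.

$24.477

Market equilibrium (private): 33.274 + 1.649x = 54.966 - 3.283x → x_m = 4.3982.
Total external cost = ∫₀^{x_m} (3.817 + 0.795x) dx = 3.817×4.3982 + ½×0.795×4.3982² = 24.4772.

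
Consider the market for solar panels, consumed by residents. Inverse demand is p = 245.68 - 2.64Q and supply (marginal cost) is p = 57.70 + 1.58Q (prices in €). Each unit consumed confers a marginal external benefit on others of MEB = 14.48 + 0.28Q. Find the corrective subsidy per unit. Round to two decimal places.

Social marginal benefit = demand + MEB = 260.16 - 2.36Q.
Set SMB = MC: 260.16 - 2.36Q = 57.70 + 1.58Q → Q* = 51.3858.
The Pigouvian subsidy equals MEB at Q*: 14.48 + 0.28×51.3858 = 28.8680.

subsidy = €28.87 per unit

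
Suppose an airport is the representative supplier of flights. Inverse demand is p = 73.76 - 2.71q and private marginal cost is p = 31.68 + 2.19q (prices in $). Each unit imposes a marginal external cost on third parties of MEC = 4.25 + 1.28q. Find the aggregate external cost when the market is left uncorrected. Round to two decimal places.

Market equilibrium (private): 31.68 + 2.19q = 73.76 - 2.71q → q_m = 8.5878.
Total external cost = ∫₀^{q_m} (4.25 + 1.28q) dq = 4.25×8.5878 + ½×1.28×8.5878² = 83.6983.

$83.70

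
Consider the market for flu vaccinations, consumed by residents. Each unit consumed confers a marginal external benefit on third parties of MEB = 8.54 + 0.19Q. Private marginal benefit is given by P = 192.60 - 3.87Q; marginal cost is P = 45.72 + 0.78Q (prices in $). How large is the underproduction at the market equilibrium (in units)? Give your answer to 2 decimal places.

Market equilibrium (private): 45.72 + 0.78Q = 192.60 - 3.87Q → Q_m = 31.5871.
Social marginal benefit = demand + MEB = 201.14 - 3.68Q.
Set SMB = MC: 201.14 - 3.68Q = 45.72 + 0.78Q → Q* = 34.8475.
Gap = |31.5871 − 34.8475| = 3.2604.

3.26 units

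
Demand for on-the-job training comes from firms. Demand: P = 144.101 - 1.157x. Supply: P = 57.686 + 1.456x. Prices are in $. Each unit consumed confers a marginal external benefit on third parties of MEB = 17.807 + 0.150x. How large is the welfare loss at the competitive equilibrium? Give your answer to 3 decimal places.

DWL = $105.231

Market equilibrium (private): 57.686 + 1.456x = 144.101 - 1.157x → x_m = 33.0712.
Social marginal benefit = demand + MEB = 161.908 - 1.007x.
Set SMB = MC: 161.908 - 1.007x = 57.686 + 1.456x → x* = 42.3151.
Height of the DWL triangle at x_m is SMB(x_m) − MC(x_m) = MEB(x_m) = 22.7677.
DWL = ½ × 9.2439 × 22.7677 = 105.2312.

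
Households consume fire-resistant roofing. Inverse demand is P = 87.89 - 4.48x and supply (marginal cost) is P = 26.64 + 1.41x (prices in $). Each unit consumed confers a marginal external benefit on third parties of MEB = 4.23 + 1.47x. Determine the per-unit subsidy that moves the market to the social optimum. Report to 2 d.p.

Social marginal benefit = demand + MEB = 92.12 - 3.01x.
Set SMB = MC: 92.12 - 3.01x = 26.64 + 1.41x → x* = 14.8145.
The Pigouvian subsidy equals MEB at x*: 4.23 + 1.47×14.8145 = 26.0073.

subsidy = $26.01 per unit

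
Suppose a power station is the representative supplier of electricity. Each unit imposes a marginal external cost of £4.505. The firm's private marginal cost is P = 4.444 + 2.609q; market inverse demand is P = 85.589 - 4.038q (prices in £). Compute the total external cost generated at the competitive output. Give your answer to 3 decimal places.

Market equilibrium (private): 4.444 + 2.609q = 85.589 - 4.038q → q_m = 12.2078.
Total external cost = MEC × q_m = 4.505 × 12.2078 = 54.9961.

£54.996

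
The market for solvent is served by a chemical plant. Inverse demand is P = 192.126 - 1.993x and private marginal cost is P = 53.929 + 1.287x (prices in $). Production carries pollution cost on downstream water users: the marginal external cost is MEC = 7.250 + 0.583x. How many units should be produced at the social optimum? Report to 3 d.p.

x* = 33.898

Social marginal cost = private MC + MEC = 61.179 + 1.870x.
Set SMC = demand: 61.179 + 1.870x = 192.126 - 1.993x → x* = 33.8977.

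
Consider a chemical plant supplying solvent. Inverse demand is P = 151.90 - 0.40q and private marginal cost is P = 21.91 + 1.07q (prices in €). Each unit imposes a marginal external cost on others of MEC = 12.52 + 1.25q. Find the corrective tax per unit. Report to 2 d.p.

tax = €66.50 per unit

Social marginal cost = private MC + MEC = 34.43 + 2.32q.
Set SMC = demand: 34.43 + 2.32q = 151.90 - 0.40q → q* = 43.1875.
The Pigouvian tax equals MEC at q*: 12.52 + 1.25×43.1875 = 66.5044.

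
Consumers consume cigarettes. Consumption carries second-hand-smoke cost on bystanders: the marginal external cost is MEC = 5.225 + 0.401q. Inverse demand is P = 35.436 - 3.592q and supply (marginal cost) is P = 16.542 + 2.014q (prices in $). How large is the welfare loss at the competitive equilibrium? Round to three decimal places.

DWL = $3.600

Market equilibrium (private): 16.542 + 2.014q = 35.436 - 3.592q → q_m = 3.3703.
Social marginal benefit = demand − MEC = 30.211 - 3.993q.
Set SMB = MC: 30.211 - 3.993q = 16.542 + 2.014q → q* = 2.2755.
The welfare-loss triangle has base |q_m − q*| and height MEC(q_m) (the vertical gap between SMB and MC is zero at q* and MEC at q_m).
DWL = ½ × 1.0948 × 6.5765 = 3.6000.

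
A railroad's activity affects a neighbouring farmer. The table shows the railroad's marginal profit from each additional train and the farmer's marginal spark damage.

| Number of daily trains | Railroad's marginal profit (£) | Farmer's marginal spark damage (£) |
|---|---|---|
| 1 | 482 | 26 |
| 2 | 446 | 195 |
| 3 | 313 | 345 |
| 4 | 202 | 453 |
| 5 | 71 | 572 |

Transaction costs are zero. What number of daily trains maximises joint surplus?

Bargaining reaches the level where marginal profit last exceeds marginal spark damage.
That holds through level 2 (446 ≥ 195) but not at 3 (313 < 345).

2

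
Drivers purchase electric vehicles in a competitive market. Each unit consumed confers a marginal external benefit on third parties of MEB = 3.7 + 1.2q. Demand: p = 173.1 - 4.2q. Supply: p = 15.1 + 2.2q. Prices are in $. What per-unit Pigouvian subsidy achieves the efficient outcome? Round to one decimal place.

Social marginal benefit = demand + MEB = 176.8 - 3.0q.
Set SMB = MC: 176.8 - 3.0q = 15.1 + 2.2q → q* = 31.0962.
The Pigouvian subsidy equals MEB at q*: 3.7 + 1.2×31.0962 = 41.0154.

subsidy = $41.0 per unit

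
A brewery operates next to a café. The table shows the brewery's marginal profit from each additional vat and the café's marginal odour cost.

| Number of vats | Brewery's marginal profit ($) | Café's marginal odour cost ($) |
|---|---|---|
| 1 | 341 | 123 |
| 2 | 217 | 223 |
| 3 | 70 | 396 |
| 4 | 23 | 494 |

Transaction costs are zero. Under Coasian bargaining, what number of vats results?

1

Bargaining reaches the level where marginal profit last exceeds marginal odour cost.
That holds through level 1 (341 ≥ 123) but not at 2 (217 < 223).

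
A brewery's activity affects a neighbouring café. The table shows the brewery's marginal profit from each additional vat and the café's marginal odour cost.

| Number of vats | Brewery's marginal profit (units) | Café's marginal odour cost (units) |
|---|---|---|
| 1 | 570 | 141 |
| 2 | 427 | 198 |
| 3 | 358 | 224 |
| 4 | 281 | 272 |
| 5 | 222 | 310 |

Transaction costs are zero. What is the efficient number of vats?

Bargaining reaches the level where marginal profit last exceeds marginal odour cost.
That holds through level 4 (281 ≥ 272) but not at 5 (222 < 310).

4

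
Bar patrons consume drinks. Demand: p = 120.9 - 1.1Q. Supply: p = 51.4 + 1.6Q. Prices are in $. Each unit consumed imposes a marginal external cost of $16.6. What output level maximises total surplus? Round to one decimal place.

Social marginal benefit = demand − MEC = 104.3 - 1.1Q.
Set SMB = MC: 104.3 - 1.1Q = 51.4 + 1.6Q → Q* = 19.5926.

Q* = 19.6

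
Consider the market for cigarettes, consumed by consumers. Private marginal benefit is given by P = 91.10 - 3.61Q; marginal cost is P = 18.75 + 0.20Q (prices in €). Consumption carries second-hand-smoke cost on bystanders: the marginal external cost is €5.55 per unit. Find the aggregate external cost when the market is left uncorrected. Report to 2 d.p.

€105.39

Market equilibrium (private): 18.75 + 0.20Q = 91.10 - 3.61Q → Q_m = 18.9895.
Total external cost = MEC × Q_m = 5.55 × 18.9895 = 105.3917.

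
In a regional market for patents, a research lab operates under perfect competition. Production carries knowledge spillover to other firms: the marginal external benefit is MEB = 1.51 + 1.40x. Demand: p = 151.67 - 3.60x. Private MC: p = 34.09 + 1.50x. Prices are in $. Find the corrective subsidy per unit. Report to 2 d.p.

subsidy = $46.57 per unit

Social marginal cost = private MC − MEB = 32.58 + 0.10x.
Set SMC = demand: 32.58 + 0.10x = 151.67 - 3.60x → x* = 32.1865.
The Pigouvian subsidy equals MEB at x*: 1.51 + 1.40×32.1865 = 46.5711.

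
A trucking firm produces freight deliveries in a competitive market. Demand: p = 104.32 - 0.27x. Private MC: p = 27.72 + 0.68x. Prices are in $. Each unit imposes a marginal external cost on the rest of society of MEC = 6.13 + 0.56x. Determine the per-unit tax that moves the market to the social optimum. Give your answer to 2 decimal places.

tax = $32.26 per unit

Social marginal cost = private MC + MEC = 33.85 + 1.24x.
Set SMC = demand: 33.85 + 1.24x = 104.32 - 0.27x → x* = 46.6689.
The Pigouvian tax equals MEC at x*: 6.13 + 0.56×46.6689 = 32.2646.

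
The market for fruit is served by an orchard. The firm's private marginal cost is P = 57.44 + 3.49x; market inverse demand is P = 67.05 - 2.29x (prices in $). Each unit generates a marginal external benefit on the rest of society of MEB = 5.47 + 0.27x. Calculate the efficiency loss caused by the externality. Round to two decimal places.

DWL = $3.18

Market equilibrium (private): 57.44 + 3.49x = 67.05 - 2.29x → x_m = 1.6626.
Social marginal cost = private MC − MEB = 51.97 + 3.22x.
Set SMC = demand: 51.97 + 3.22x = 67.05 - 2.29x → x* = 2.7368.
The welfare-loss triangle has base |x_m − x*| and height MEB(x_m) (the vertical gap between SMC and demand is zero at x* and MEB at x_m).
DWL = ½ × 1.0742 × 5.9189 = 3.1790.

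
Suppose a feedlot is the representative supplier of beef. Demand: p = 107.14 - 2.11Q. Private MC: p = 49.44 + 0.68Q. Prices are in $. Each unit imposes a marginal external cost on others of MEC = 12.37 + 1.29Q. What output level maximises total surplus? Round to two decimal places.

Social marginal cost = private MC + MEC = 61.81 + 1.97Q.
Set SMC = demand: 61.81 + 1.97Q = 107.14 - 2.11Q → Q* = 11.1103.

Q* = 11.11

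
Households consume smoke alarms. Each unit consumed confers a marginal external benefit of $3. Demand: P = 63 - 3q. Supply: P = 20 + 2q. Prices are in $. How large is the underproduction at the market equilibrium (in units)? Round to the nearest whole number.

1 units

Market equilibrium (private): 20 + 2q = 63 - 3q → q_m = 8.6000.
Social marginal benefit = demand + MEB = 66 - 3q.
Set SMB = MC: 66 - 3q = 20 + 2q → q* = 9.2000.
Gap = |8.6000 − 9.2000| = 0.6000.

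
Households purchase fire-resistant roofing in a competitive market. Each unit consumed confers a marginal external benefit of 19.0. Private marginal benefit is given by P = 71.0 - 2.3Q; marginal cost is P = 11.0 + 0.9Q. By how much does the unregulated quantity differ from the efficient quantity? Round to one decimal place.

5.9 units

Market equilibrium (private): 11.0 + 0.9Q = 71.0 - 2.3Q → Q_m = 18.7500.
Social marginal benefit = demand + MEB = 90.0 - 2.3Q.
Set SMB = MC: 90.0 - 2.3Q = 11.0 + 0.9Q → Q* = 24.6875.
Gap = |18.7500 − 24.6875| = 5.9375.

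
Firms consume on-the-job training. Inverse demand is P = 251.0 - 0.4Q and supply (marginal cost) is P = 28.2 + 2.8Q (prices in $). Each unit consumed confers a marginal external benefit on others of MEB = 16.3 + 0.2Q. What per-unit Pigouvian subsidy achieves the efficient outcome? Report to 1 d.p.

subsidy = $32.2 per unit

Social marginal benefit = demand + MEB = 267.3 - 0.2Q.
Set SMB = MC: 267.3 - 0.2Q = 28.2 + 2.8Q → Q* = 79.7000.
The Pigouvian subsidy equals MEB at Q*: 16.3 + 0.2×79.7000 = 32.2400.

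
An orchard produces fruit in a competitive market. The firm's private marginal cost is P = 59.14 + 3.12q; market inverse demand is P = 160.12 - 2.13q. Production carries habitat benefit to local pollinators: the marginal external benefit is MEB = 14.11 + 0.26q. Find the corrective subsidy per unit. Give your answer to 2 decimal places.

Social marginal cost = private MC − MEB = 45.03 + 2.86q.
Set SMC = demand: 45.03 + 2.86q = 160.12 - 2.13q → q* = 23.0641.
The Pigouvian subsidy equals MEB at q*: 14.11 + 0.26×23.0641 = 20.1067.

subsidy = 20.11 per unit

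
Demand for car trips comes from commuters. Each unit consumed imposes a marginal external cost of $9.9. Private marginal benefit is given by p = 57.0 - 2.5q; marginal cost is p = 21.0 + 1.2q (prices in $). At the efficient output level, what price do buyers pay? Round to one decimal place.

P = $39.4

Social marginal benefit = demand − MEC = 47.1 - 2.5q.
Set SMB = MC: 47.1 - 2.5q = 21.0 + 1.2q → q* = 7.0541.
Consumer price on the demand curve at q*: 57.0 − 2.5×7.0541 = 39.3648.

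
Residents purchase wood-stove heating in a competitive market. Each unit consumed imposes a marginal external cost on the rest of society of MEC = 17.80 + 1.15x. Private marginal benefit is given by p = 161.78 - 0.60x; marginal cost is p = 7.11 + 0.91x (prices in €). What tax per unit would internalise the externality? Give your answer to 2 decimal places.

tax = €76.97 per unit

Social marginal benefit = demand − MEC = 143.98 - 1.75x.
Set SMB = MC: 143.98 - 1.75x = 7.11 + 0.91x → x* = 51.4549.
The Pigouvian tax equals MEC at x*: 17.80 + 1.15×51.4549 = 76.9731.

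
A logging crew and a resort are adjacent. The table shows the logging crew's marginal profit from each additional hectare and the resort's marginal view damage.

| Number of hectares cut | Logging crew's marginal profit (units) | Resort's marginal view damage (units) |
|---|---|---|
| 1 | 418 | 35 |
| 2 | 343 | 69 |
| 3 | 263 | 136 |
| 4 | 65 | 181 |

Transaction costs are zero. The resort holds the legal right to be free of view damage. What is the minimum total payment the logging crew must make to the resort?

Efficient level: marginal profit ≥ marginal view damage through level 3, so k* = 3.
With the resort holding the right, the logging crew must at least compensate total damage at k*: 35 + 69 + 136 = 240.

240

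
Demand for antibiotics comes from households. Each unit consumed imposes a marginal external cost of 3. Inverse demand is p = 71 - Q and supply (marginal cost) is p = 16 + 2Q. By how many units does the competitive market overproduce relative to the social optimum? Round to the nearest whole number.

Market equilibrium (private): 16 + 2Q = 71 - Q → Q_m = 18.3333.
Social marginal benefit = demand − MEC = 68 - Q.
Set SMB = MC: 68 - Q = 16 + 2Q → Q* = 17.3333.
Gap = |18.3333 − 17.3333| = 1.0000.

1 units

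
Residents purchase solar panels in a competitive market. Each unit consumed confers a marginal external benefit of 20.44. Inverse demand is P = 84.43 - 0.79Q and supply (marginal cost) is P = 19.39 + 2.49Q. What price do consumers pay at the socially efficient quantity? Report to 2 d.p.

Social marginal benefit = demand + MEB = 104.87 - 0.79Q.
Set SMB = MC: 104.87 - 0.79Q = 19.39 + 2.49Q → Q* = 26.0610.
Consumer price on the demand curve at Q*: 84.43 − 0.79×26.0610 = 63.8418.

P = 63.84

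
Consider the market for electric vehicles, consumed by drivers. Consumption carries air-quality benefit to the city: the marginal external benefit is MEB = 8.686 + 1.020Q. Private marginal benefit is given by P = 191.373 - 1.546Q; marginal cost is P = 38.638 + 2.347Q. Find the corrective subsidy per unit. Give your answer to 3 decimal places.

Social marginal benefit = demand + MEB = 200.059 - 0.526Q.
Set SMB = MC: 200.059 - 0.526Q = 38.638 + 2.347Q → Q* = 56.1855.
The Pigouvian subsidy equals MEB at Q*: 8.686 + 1.020×56.1855 = 65.9952.

subsidy = 65.995 per unit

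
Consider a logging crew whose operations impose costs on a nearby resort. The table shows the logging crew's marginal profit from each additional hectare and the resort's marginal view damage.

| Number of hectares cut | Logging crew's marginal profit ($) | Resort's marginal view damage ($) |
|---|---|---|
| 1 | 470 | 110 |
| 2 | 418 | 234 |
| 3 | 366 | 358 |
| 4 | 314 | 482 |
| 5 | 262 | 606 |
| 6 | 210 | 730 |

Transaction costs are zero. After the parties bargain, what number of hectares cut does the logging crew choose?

3

Bargaining reaches the level where marginal profit last exceeds marginal view damage.
That holds through level 3 (366 ≥ 358) but not at 4 (314 < 482).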